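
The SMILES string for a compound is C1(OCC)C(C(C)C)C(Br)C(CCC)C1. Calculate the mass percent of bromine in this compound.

28.82%

Atom tally by fragment:
  cyclopentane ring core → C:5 H:10
  (− 4 ring H displaced by substituents)
  + OC2H5 → C:2 H:5 O:1
  + CH(CH3)2 → C:3 H:7
  + Br → Br:1
  + CH2CH2CH3 → C:3 H:7
Element totals:
  C: 13
  H: 25
  Br: 1
  O: 1
Molecular formula: C13H25BrO.
Molar mass = 277.246 g/mol.
Mass from Br: 1 × 79.904 = 79.904 g/mol.
%Br = 79.904 / 277.246 × 100 = 28.82%.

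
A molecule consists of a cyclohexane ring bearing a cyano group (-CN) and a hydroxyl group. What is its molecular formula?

Atom tally by fragment:
  cyclohexane ring core → C:6 H:12
  (− 2 ring H displaced by substituents)
  + CN → C:1 N:1
  + OH → O:1 H:1
Element totals:
  C: 7
  H: 11
  N: 1
  O: 1

C7H11NO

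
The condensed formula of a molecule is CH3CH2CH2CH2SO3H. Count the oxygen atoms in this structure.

Atom tally by fragment:
  CH3 → C:1 H:3
  CH2 → C:1 H:2
  CH2 → C:1 H:2
  CH2SO3H → C:1 H:3 S:1 O:3
Element totals:
  C: 4
  H: 10
  O: 3
  S: 1

3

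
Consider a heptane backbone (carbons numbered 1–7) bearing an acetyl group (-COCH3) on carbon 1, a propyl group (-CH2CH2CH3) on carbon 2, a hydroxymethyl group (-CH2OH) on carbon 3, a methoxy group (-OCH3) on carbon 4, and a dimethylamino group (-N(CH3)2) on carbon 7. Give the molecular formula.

C16H33NO3

Atom tally by fragment:
  CH3COCH2 → C:3 H:5 O:1
  CH(CH2CH2CH3) → C:4 H:8
  CH(CH2OH) → C:2 H:4 O:1
  CH(OCH3) → C:2 H:4 O:1
  CH2 → C:1 H:2
  CH2 → C:1 H:2
  CH2N(CH3)2 → C:3 H:8 N:1
Element totals:
  C: 16
  H: 33
  N: 1
  O: 3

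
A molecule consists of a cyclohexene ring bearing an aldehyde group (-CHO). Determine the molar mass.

110.16 g/mol

Atom tally by fragment:
  cyclohexene ring core → C:6 H:10
  (− 1 ring H displaced by substituents)
  + CHO → C:1 H:1 O:1
Element totals:
  C: 7
  H: 10
  O: 1
Molecular formula: C7H10O.
  M = 7(12.011) + 10(1.008) + 15.999
    = 84.077 + 10.080 + 15.999 = 110.156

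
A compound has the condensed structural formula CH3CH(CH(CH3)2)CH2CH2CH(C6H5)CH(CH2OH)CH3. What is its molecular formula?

Element totals:
  C: 17
  H: 28
  O: 1

C17H28O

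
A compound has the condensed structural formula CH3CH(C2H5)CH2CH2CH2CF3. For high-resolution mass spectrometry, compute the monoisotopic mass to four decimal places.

168.1126

Element totals:
  C: 8
  H: 15
  F: 3
Molecular formula: C8H15F3.
  M = 8(12.0) + 15(1.007825) + 3(18.998403)
    = 96.000000 + 15.117375 + 56.995209 = 168.112584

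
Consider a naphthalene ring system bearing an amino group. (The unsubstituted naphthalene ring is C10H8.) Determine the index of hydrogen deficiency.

Atom tally by fragment:
  naphthalene ring system core → C:10 H:8
  (− 1 ring H displaced by substituents)
  + NH2 → N:1 H:2
Element totals:
  C: 10
  H: 9
  N: 1
Molecular formula: C10H9N.
DoU = (2C + 2 + N − H − X) / 2 = (2·10 + 2 + 1 − 9 − 0) / 2 = 7.

7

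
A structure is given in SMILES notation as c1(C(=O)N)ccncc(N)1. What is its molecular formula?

Atom tally by fragment:
  pyridine ring core → C:5 H:5 N:1
  (− 2 ring H displaced by substituents)
  + CONH2 → C:1 H:2 O:1 N:1
  + NH2 → N:1 H:2
Element totals:
  C: 6
  H: 7
  N: 3
  O: 1

C6H7N3O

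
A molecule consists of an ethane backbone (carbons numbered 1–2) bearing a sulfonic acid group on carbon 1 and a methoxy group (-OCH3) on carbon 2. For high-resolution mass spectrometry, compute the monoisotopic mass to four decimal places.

Atom tally by fragment:
  HO3SCH2 → C:1 H:3 S:1 O:3
  CH2OCH3 → C:2 H:5 O:1
Element totals:
  C: 3
  H: 8
  O: 4
  S: 1
Molecular formula: C3H8O4S.
  M = 3(12.0) + 8(1.007825) + 4(15.994915) + 31.972071
    = 36.000000 + 8.062600 + 63.979660 + 31.972071 = 140.014331

140.0143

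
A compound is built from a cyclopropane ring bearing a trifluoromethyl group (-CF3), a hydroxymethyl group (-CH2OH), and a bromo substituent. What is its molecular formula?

Atom tally by fragment:
  cyclopropane ring core → C:3 H:6
  (− 3 ring H displaced by substituents)
  + CF3 → C:1 F:3
  + CH2OH → C:1 H:3 O:1
  + Br → Br:1
Element totals:
  C: 5
  H: 6
  Br: 1
  F: 3
  O: 1

C5H6BrF3O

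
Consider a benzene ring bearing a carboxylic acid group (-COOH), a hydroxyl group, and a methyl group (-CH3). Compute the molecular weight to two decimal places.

Atom tally by fragment:
  benzene ring core → C:6 H:6
  (− 3 ring H displaced by substituents)
  + COOH → C:1 H:1 O:2
  + OH → O:1 H:1
  + CH3 → C:1 H:3
Element totals:
  C: 8
  H: 8
  O: 3
Molecular formula: C8H8O3.
  M = 8(12.011) + 8(1.008) + 3(15.999)
    = 96.088 + 8.064 + 47.997 = 152.149

152.15 g/mol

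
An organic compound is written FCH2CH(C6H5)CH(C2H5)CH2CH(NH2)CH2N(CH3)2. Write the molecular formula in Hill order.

Element totals:
  C: 16
  H: 27
  F: 1
  N: 2

C16H27FN2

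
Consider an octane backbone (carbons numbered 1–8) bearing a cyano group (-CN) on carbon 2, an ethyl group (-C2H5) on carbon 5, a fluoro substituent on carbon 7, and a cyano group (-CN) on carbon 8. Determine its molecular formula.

C12H19FN2

Atom tally by fragment:
  CH3 → C:1 H:3
  CH(CN) → C:2 H:1 N:1
  CH2 → C:1 H:2
  CH2 → C:1 H:2
  CH(C2H5) → C:3 H:6
  CH2 → C:1 H:2
  CH(F) → C:1 H:1 F:1
  CH2CN → C:2 H:2 N:1
Element totals:
  C: 12
  H: 19
  F: 1
  N: 2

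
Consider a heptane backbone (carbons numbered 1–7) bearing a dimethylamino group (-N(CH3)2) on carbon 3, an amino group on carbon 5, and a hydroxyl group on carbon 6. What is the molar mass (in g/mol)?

174.29 g/mol

Atom tally by fragment:
  CH3 → C:1 H:3
  CH2 → C:1 H:2
  CH(N(CH3)2) → C:3 H:7 N:1
  CH2 → C:1 H:2
  CH(NH2) → C:1 H:3 N:1
  CH(OH) → C:1 H:2 O:1
  CH3 → C:1 H:3
Element totals:
  C: 9
  H: 22
  N: 2
  O: 1
Molecular formula: C9H22N2O.
  M = 9(12.011) + 22(1.008) + 2(14.007) + 15.999
    = 108.099 + 22.176 + 28.014 + 15.999 = 174.288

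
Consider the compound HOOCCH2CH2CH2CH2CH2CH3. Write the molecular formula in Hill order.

C7H14O2

Element totals:
  C: 7
  H: 14
  O: 2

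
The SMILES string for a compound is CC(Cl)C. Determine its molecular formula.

Atom tally by fragment:
  CH3 → C:1 H:3
  CH(Cl) → C:1 H:1 Cl:1
  CH3 → C:1 H:3
Element totals:
  C: 3
  H: 7
  Cl: 1

C3H7Cl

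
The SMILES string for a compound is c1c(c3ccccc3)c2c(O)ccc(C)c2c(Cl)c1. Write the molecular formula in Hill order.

C17H13ClO

Atom tally by fragment:
  naphthalene ring system core → C:10 H:8
  (− 4 ring H displaced by substituents)
  + C6H5 → C:6 H:5
  + OH → O:1 H:1
  + CH3 → C:1 H:3
  + Cl → Cl:1
Element totals:
  C: 17
  H: 13
  Cl: 1
  O: 1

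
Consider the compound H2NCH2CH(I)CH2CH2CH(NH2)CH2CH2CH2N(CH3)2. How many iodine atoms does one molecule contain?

1

Atom tally by fragment:
  H2NCH2 → C:1 H:4 N:1
  CH(I) → C:1 H:1 I:1
  CH2 → C:1 H:2
  CH2 → C:1 H:2
  CH(NH2) → C:1 H:3 N:1
  CH2 → C:1 H:2
  CH2 → C:1 H:2
  CH2N(CH3)2 → C:3 H:8 N:1
Element totals:
  C: 10
  H: 24
  I: 1
  N: 3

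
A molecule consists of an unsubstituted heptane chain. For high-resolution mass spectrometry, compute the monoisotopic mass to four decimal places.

100.1252

Atom tally by fragment:
  CH3 → C:1 H:3
  CH2 → C:1 H:2
  CH2 → C:1 H:2
  CH2 → C:1 H:2
  CH2 → C:1 H:2
  CH2 → C:1 H:2
  CH3 → C:1 H:3
Element totals:
  C: 7
  H: 16
Molecular formula: C7H16.
  M = 7(12.0) + 16(1.007825)
    = 84.000000 + 16.125200 = 100.125200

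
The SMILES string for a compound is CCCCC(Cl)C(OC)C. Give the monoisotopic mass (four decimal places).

164.0968

Atom tally by fragment:
  CH3 → C:1 H:3
  CH2 → C:1 H:2
  CH2 → C:1 H:2
  CH2 → C:1 H:2
  CH(Cl) → C:1 H:1 Cl:1
  CH(OCH3) → C:2 H:4 O:1
  CH3 → C:1 H:3
Element totals:
  C: 8
  H: 17
  Cl: 1
  O: 1
Molecular formula: C8H17ClO.
  M = 8(12.0) + 17(1.007825) + 34.968853 + 15.994915
    = 96.000000 + 17.133025 + 34.968853 + 15.994915 = 164.096793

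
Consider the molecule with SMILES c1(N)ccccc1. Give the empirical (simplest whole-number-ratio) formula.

C6H7N

Atom tally by fragment:
  benzene ring core → C:6 H:6
  (− 1 ring H displaced by substituents)
  + NH2 → N:1 H:2
Element totals:
  C: 6
  H: 7
  N: 1
Molecular formula: C6H7N.
gcd of subscripts (6, 7, 1) = 1, so the empirical formula equals the molecular formula.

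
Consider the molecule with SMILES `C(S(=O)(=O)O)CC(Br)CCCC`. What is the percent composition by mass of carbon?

32.44%

Atom tally by fragment:
  HO3SCH2 → C:1 H:3 S:1 O:3
  CH2 → C:1 H:2
  CH(Br) → C:1 H:1 Br:1
  CH2 → C:1 H:2
  CH2 → C:1 H:2
  CH2 → C:1 H:2
  CH3 → C:1 H:3
Element totals:
  C: 7
  H: 15
  Br: 1
  O: 3
  S: 1
Molecular formula: C7H15BrO3S.
Molar mass = 259.158 g/mol.
Mass from C: 7 × 12.011 = 84.077 g/mol.
%C = 84.077 / 259.158 × 100 = 32.44%.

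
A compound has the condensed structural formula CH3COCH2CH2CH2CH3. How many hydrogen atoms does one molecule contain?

12

Atom tally by fragment:
  CH3COCH2 → C:3 H:5 O:1
  CH2 → C:1 H:2
  CH2 → C:1 H:2
  CH3 → C:1 H:3
Element totals:
  C: 6
  H: 12
  O: 1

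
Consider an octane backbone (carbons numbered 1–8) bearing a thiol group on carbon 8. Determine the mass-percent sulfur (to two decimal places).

21.92%

Atom tally by fragment:
  CH3 → C:1 H:3
  CH2 → C:1 H:2
  CH2 → C:1 H:2
  CH2 → C:1 H:2
  CH2 → C:1 H:2
  CH2 → C:1 H:2
  CH2 → C:1 H:2
  CH2SH → C:1 H:3 S:1
Element totals:
  C: 8
  H: 18
  S: 1
Molecular formula: C8H18S.
Molar mass = 146.292 g/mol.
Mass from S: 1 × 32.06 = 32.060 g/mol.
%S = 32.060 / 146.292 × 100 = 21.92%.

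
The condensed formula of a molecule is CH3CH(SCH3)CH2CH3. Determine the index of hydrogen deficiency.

0

Element totals:
  C: 5
  H: 12
  S: 1
Molecular formula: C5H12S.
DoU = (2C + 2 + N − H − X) / 2 = (2·5 + 2 + 0 − 12 − 0) / 2 = 0.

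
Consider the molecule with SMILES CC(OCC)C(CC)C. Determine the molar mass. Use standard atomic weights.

Atom tally by fragment:
  CH3 → C:1 H:3
  CH(OC2H5) → C:3 H:6 O:1
  CH(C2H5) → C:3 H:6
  CH3 → C:1 H:3
Element totals:
  C: 8
  H: 18
  O: 1
Molecular formula: C8H18O.
  M = 8(12.011) + 18(1.008) + 15.999
    = 96.088 + 18.144 + 15.999 = 130.231

130.23 g/mol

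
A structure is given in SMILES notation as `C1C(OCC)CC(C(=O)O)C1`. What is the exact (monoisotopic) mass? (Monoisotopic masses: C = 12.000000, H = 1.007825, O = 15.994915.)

158.0943

Atom tally by fragment:
  cyclopentane ring core → C:5 H:10
  (− 2 ring H displaced by substituents)
  + OC2H5 → C:2 H:5 O:1
  + COOH → C:1 H:1 O:2
Element totals:
  C: 8
  H: 14
  O: 3
Molecular formula: C8H14O3.
  M = 8(12.0) + 14(1.007825) + 3(15.994915)
    = 96.000000 + 14.109550 + 47.984745 = 158.094295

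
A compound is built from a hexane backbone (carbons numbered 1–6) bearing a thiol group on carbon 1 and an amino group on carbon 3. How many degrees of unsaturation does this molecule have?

0

Atom tally by fragment:
  HSCH2 → C:1 H:3 S:1
  CH2 → C:1 H:2
  CH(NH2) → C:1 H:3 N:1
  CH2 → C:1 H:2
  CH2 → C:1 H:2
  CH3 → C:1 H:3
Element totals:
  C: 6
  H: 15
  N: 1
  S: 1
Molecular formula: C6H15NS.
DoU = (2C + 2 + N − H − X) / 2 = (2·6 + 2 + 1 − 15 − 0) / 2 = 0.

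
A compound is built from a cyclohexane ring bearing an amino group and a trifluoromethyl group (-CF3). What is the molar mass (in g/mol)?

167.17 g/mol

Atom tally by fragment:
  cyclohexane ring core → C:6 H:12
  (− 2 ring H displaced by substituents)
  + NH2 → N:1 H:2
  + CF3 → C:1 F:3
Element totals:
  C: 7
  H: 12
  F: 3
  N: 1
Molecular formula: C7H12F3N.
  M = 7(12.011) + 12(1.008) + 3(18.998) + 14.007
    = 84.077 + 12.096 + 56.994 + 14.007 = 167.174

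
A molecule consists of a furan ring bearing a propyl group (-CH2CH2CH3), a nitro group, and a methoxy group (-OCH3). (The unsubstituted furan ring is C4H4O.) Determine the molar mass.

185.18 g/mol

Atom tally by fragment:
  furan ring core → C:4 H:4 O:1
  (− 3 ring H displaced by substituents)
  + CH2CH2CH3 → C:3 H:7
  + NO2 → N:1 O:2
  + OCH3 → C:1 H:3 O:1
Element totals:
  C: 8
  H: 11
  N: 1
  O: 4
Molecular formula: C8H11NO4.
  M = 8(12.011) + 11(1.008) + 14.007 + 4(15.999)
    = 96.088 + 11.088 + 14.007 + 63.996 = 185.179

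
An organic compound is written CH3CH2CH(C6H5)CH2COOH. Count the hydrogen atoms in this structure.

Element totals:
  C: 11
  H: 14
  O: 2

14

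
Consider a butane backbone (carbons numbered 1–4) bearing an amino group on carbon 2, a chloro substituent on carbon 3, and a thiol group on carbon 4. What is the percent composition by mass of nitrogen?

10.03%

Atom tally by fragment:
  CH3 → C:1 H:3
  CH(NH2) → C:1 H:3 N:1
  CH(Cl) → C:1 H:1 Cl:1
  CH2SH → C:1 H:3 S:1
Element totals:
  C: 4
  H: 10
  Cl: 1
  N: 1
  S: 1
Molecular formula: C4H10ClNS.
Molar mass = 139.641 g/mol.
Mass from N: 1 × 14.007 = 14.007 g/mol.
%N = 14.007 / 139.641 × 100 = 10.03%.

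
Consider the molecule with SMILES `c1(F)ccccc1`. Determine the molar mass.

Atom tally by fragment:
  benzene ring core → C:6 H:6
  (− 1 ring H displaced by substituents)
  + F → F:1
Element totals:
  C: 6
  H: 5
  F: 1
Molecular formula: C6H5F.
  M = 6(12.011) + 5(1.008) + 18.998
    = 72.066 + 5.040 + 18.998 = 96.104

96.10 g/mol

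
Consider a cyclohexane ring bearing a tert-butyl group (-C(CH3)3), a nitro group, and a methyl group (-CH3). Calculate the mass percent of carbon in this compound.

Atom tally by fragment:
  cyclohexane ring core → C:6 H:12
  (− 3 ring H displaced by substituents)
  + C(CH3)3 → C:4 H:9
  + NO2 → N:1 O:2
  + CH3 → C:1 H:3
Element totals:
  C: 11
  H: 21
  N: 1
  O: 2
Molecular formula: C11H21NO2.
Molar mass = 199.294 g/mol.
Mass from C: 11 × 12.011 = 132.121 g/mol.
%C = 132.121 / 199.294 × 100 = 66.29%.

66.29%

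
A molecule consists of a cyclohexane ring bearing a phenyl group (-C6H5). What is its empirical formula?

C3H4

Atom tally by fragment:
  cyclohexane ring core → C:6 H:12
  (− 1 ring H displaced by substituents)
  + C6H5 → C:6 H:5
Element totals:
  C: 12
  H: 16
Molecular formula: C12H16.
gcd of subscripts = 4; dividing each by 4:
  C: 12/4 = 3
  H: 16/4 = 4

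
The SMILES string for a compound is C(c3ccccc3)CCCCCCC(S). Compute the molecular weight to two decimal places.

222.39 g/mol

Atom tally by fragment:
  C6H5CH2 → C:7 H:7
  CH2 → C:1 H:2
  CH2 → C:1 H:2
  CH2 → C:1 H:2
  CH2 → C:1 H:2
  CH2 → C:1 H:2
  CH2 → C:1 H:2
  CH2SH → C:1 H:3 S:1
Element totals:
  C: 14
  H: 22
  S: 1
Molecular formula: C14H22S.
  M = 14(12.011) + 22(1.008) + 32.06
    = 168.154 + 22.176 + 32.060 = 222.390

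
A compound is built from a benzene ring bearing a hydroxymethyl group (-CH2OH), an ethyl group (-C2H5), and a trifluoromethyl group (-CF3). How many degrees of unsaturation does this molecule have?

Atom tally by fragment:
  benzene ring core → C:6 H:6
  (− 3 ring H displaced by substituents)
  + CH2OH → C:1 H:3 O:1
  + C2H5 → C:2 H:5
  + CF3 → C:1 F:3
Element totals:
  C: 10
  H: 11
  F: 3
  O: 1
Molecular formula: C10H11F3O.
DoU = (2C + 2 + N − H − X) / 2 = (2·10 + 2 + 0 − 11 − 3) / 2 = 4.

4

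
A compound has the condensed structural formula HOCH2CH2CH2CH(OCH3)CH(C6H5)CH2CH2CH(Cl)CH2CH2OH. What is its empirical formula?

C17H27ClO3

Atom tally by fragment:
  HOCH2CH2 → C:2 H:5 O:1
  CH2 → C:1 H:2
  CH(OCH3) → C:2 H:4 O:1
  CH(C6H5) → C:7 H:6
  CH2 → C:1 H:2
  CH2 → C:1 H:2
  CH(Cl) → C:1 H:1 Cl:1
  CH2 → C:1 H:2
  CH2OH → C:1 H:3 O:1
Element totals:
  C: 17
  H: 27
  Cl: 1
  O: 3
Molecular formula: C17H27ClO3.
gcd of subscripts (17, 1, 27, 3) = 1, so the empirical formula equals the molecular formula.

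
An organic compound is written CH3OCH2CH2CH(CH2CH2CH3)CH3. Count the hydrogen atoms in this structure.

Atom tally by fragment:
  CH3OCH2 → C:2 H:5 O:1
  CH2 → C:1 H:2
  CH(CH2CH2CH3) → C:4 H:8
  CH3 → C:1 H:3
Element totals:
  C: 8
  H: 18
  O: 1

18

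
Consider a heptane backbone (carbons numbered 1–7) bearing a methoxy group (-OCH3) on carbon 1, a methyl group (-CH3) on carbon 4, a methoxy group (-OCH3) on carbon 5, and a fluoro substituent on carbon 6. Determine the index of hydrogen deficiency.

Atom tally by fragment:
  CH3OCH2 → C:2 H:5 O:1
  CH2 → C:1 H:2
  CH2 → C:1 H:2
  CH(CH3) → C:2 H:4
  CH(OCH3) → C:2 H:4 O:1
  CH(F) → C:1 H:1 F:1
  CH3 → C:1 H:3
Element totals:
  C: 10
  H: 21
  F: 1
  O: 2
Molecular formula: C10H21FO2.
DoU = (2C + 2 + N − H − X) / 2 = (2·10 + 2 + 0 − 21 − 1) / 2 = 0.

0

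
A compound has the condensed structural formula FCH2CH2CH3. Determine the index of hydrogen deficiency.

0

Element totals:
  C: 3
  H: 7
  F: 1
Molecular formula: C3H7F.
DoU = (2C + 2 + N − H − X) / 2 = (2·3 + 2 + 0 − 7 − 1) / 2 = 0.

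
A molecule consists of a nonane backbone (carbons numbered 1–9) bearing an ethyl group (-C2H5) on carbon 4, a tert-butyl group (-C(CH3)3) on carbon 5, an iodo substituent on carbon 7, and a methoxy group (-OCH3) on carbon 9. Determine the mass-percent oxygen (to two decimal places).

Atom tally by fragment:
  CH3 → C:1 H:3
  CH2 → C:1 H:2
  CH2 → C:1 H:2
  CH(C2H5) → C:3 H:6
  CH(C(CH3)3) → C:5 H:10
  CH2 → C:1 H:2
  CH(I) → C:1 H:1 I:1
  CH2 → C:1 H:2
  CH2OCH3 → C:2 H:5 O:1
Element totals:
  C: 16
  H: 33
  I: 1
  O: 1
Molecular formula: C16H33IO.
Molar mass = 368.343 g/mol.
Mass from O: 1 × 15.999 = 15.999 g/mol.
%O = 15.999 / 368.343 × 100 = 4.34%.

4.34%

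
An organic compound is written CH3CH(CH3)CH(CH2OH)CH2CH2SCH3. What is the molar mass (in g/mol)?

Element totals:
  C: 8
  H: 18
  O: 1
  S: 1
Molecular formula: C8H18OS.
  M = 8(12.011) + 18(1.008) + 15.999 + 32.06
    = 96.088 + 18.144 + 15.999 + 32.060 = 162.291

162.29 g/mol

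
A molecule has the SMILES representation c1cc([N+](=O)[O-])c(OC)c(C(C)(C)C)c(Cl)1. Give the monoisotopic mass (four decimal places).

Atom tally by fragment:
  benzene ring core → C:6 H:6
  (− 4 ring H displaced by substituents)
  + NO2 → N:1 O:2
  + OCH3 → C:1 H:3 O:1
  + C(CH3)3 → C:4 H:9
  + Cl → Cl:1
Element totals:
  C: 11
  H: 14
  Cl: 1
  N: 1
  O: 3
Molecular formula: C11H14ClNO3.
  M = 11(12.0) + 14(1.007825) + 34.968853 + 14.003074 + 3(15.994915)
    = 132.000000 + 14.109550 + 34.968853 + 14.003074 + 47.984745 = 243.066222

243.0662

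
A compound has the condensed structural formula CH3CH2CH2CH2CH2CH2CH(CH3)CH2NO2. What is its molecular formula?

Atom tally by fragment:
  CH3 → C:1 H:3
  CH2 → C:1 H:2
  CH2 → C:1 H:2
  CH2 → C:1 H:2
  CH2 → C:1 H:2
  CH2 → C:1 H:2
  CH(CH3) → C:2 H:4
  CH2NO2 → C:1 H:2 N:1 O:2
Element totals:
  C: 9
  H: 19
  N: 1
  O: 2

C9H19NO2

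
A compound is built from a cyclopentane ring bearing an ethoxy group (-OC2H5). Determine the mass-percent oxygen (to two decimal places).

14.01%

Atom tally by fragment:
  cyclopentane ring core → C:5 H:10
  (− 1 ring H displaced by substituents)
  + OC2H5 → C:2 H:5 O:1
Element totals:
  C: 7
  H: 14
  O: 1
Molecular formula: C7H14O.
Molar mass = 114.188 g/mol.
Mass from O: 1 × 15.999 = 15.999 g/mol.
%O = 15.999 / 114.188 × 100 = 14.01%.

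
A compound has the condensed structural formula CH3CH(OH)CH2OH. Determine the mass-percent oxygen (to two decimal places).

Atom tally by fragment:
  CH3 → C:1 H:3
  CH(OH) → C:1 H:2 O:1
  CH2OH → C:1 H:3 O:1
Element totals:
  C: 3
  H: 8
  O: 2
Molecular formula: C3H8O2.
Molar mass = 76.095 g/mol.
Mass from O: 2 × 15.999 = 31.998 g/mol.
%O = 31.998 / 76.095 × 100 = 42.05%.

42.05%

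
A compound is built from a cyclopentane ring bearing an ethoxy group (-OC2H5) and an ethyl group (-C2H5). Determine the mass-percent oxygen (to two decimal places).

Atom tally by fragment:
  cyclopentane ring core → C:5 H:10
  (− 2 ring H displaced by substituents)
  + OC2H5 → C:2 H:5 O:1
  + C2H5 → C:2 H:5
Element totals:
  C: 9
  H: 18
  O: 1
Molecular formula: C9H18O.
Molar mass = 142.242 g/mol.
Mass from O: 1 × 15.999 = 15.999 g/mol.
%O = 15.999 / 142.242 × 100 = 11.25%.

11.25%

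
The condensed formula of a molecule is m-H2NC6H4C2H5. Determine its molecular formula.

C8H11N

Atom tally by fragment:
  benzene ring core → C:6 H:6
  (− 2 ring H displaced by substituents)
  + NH2 → N:1 H:2
  + C2H5 → C:2 H:5
Element totals:
  C: 8
  H: 11
  N: 1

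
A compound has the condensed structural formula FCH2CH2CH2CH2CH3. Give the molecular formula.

C5H11F

Atom tally by fragment:
  FCH2 → C:1 H:2 F:1
  CH2 → C:1 H:2
  CH2 → C:1 H:2
  CH2 → C:1 H:2
  CH3 → C:1 H:3
Element totals:
  C: 5
  H: 11
  F: 1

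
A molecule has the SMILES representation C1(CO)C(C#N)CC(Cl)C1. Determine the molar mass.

Atom tally by fragment:
  cyclopentane ring core → C:5 H:10
  (− 3 ring H displaced by substituents)
  + CH2OH → C:1 H:3 O:1
  + CN → C:1 N:1
  + Cl → Cl:1
Element totals:
  C: 7
  H: 10
  Cl: 1
  N: 1
  O: 1
Molecular formula: C7H10ClNO.
  M = 7(12.011) + 10(1.008) + 35.45 + 14.007 + 15.999
    = 84.077 + 10.080 + 35.450 + 14.007 + 15.999 = 159.613

159.61 g/mol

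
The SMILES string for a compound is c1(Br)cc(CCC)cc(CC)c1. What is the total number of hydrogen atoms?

15

Atom tally by fragment:
  benzene ring core → C:6 H:6
  (− 3 ring H displaced by substituents)
  + Br → Br:1
  + CH2CH2CH3 → C:3 H:7
  + C2H5 → C:2 H:5
Element totals:
  C: 11
  H: 15
  Br: 1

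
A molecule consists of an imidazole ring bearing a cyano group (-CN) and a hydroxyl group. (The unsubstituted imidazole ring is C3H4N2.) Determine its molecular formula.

C4H3N3O

Atom tally by fragment:
  imidazole ring core → C:3 H:4 N:2
  (− 2 ring H displaced by substituents)
  + CN → C:1 N:1
  + OH → O:1 H:1
Element totals:
  C: 4
  H: 3
  N: 3
  O: 1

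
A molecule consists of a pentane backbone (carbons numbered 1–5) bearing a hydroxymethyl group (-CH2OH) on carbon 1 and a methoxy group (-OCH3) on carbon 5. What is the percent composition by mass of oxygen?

Atom tally by fragment:
  HOCH2CH2 → C:2 H:5 O:1
  CH2 → C:1 H:2
  CH2 → C:1 H:2
  CH2 → C:1 H:2
  CH2OCH3 → C:2 H:5 O:1
Element totals:
  C: 7
  H: 16
  O: 2
Molecular formula: C7H16O2.
Molar mass = 132.203 g/mol.
Mass from O: 2 × 15.999 = 31.998 g/mol.
%O = 31.998 / 132.203 × 100 = 24.20%.

24.20%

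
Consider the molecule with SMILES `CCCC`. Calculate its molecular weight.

Atom tally by fragment:
  CH3 → C:1 H:3
  CH2 → C:1 H:2
  CH2 → C:1 H:2
  CH3 → C:1 H:3
Element totals:
  C: 4
  H: 10
Molecular formula: C4H10.
  M = 4(12.011) + 10(1.008)
    = 48.044 + 10.080 = 58.124

58.12 g/mol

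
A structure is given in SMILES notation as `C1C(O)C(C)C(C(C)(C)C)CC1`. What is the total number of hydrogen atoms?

Atom tally by fragment:
  cyclohexane ring core → C:6 H:12
  (− 3 ring H displaced by substituents)
  + OH → O:1 H:1
  + CH3 → C:1 H:3
  + C(CH3)3 → C:4 H:9
Element totals:
  C: 11
  H: 22
  O: 1

22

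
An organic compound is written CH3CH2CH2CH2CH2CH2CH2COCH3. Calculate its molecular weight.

Atom tally by fragment:
  CH3 → C:1 H:3
  CH2 → C:1 H:2
  CH2 → C:1 H:2
  CH2 → C:1 H:2
  CH2 → C:1 H:2
  CH2 → C:1 H:2
  CH2COCH3 → C:3 H:5 O:1
Element totals:
  C: 9
  H: 18
  O: 1
Molecular formula: C9H18O.
  M = 9(12.011) + 18(1.008) + 15.999
    = 108.099 + 18.144 + 15.999 = 142.242

142.24 g/mol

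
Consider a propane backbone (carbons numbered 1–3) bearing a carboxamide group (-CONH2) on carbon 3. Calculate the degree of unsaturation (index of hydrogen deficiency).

1

Atom tally by fragment:
  CH3 → C:1 H:3
  CH2 → C:1 H:2
  CH2CONH2 → C:2 H:4 O:1 N:1
Element totals:
  C: 4
  H: 9
  N: 1
  O: 1
Molecular formula: C4H9NO.
DoU = (2C + 2 + N − H − X) / 2 = (2·4 + 2 + 1 − 9 − 0) / 2 = 1.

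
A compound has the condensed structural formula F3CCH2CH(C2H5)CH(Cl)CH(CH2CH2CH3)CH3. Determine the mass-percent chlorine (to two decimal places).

Element totals:
  C: 11
  H: 20
  Cl: 1
  F: 3
Molecular formula: C11H20ClF3.
Molar mass = 244.725 g/mol.
Mass from Cl: 1 × 35.45 = 35.450 g/mol.
%Cl = 35.450 / 244.725 × 100 = 14.49%.

14.49%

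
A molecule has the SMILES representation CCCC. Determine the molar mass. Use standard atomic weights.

Atom tally by fragment:
  CH3 → C:1 H:3
  CH2 → C:1 H:2
  CH2 → C:1 H:2
  CH3 → C:1 H:3
Element totals:
  C: 4
  H: 10
Molecular formula: C4H10.
  M = 4(12.011) + 10(1.008)
    = 48.044 + 10.080 = 58.124

58.12 g/mol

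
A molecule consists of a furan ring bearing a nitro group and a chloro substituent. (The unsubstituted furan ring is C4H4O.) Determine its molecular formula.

Atom tally by fragment:
  furan ring core → C:4 H:4 O:1
  (− 2 ring H displaced by substituents)
  + NO2 → N:1 O:2
  + Cl → Cl:1
Element totals:
  C: 4
  H: 2
  Cl: 1
  N: 1
  O: 3

C4H2ClNO3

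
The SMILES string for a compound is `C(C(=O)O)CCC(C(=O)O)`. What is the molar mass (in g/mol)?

Atom tally by fragment:
  HOOCCH2 → C:2 H:3 O:2
  CH2 → C:1 H:2
  CH2 → C:1 H:2
  CH2COOH → C:2 H:3 O:2
Element totals:
  C: 6
  H: 10
  O: 4
Molecular formula: C6H10O4.
  M = 6(12.011) + 10(1.008) + 4(15.999)
    = 72.066 + 10.080 + 63.996 = 146.142

146.14 g/mol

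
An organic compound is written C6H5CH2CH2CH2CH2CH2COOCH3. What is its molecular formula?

Atom tally by fragment:
  C6H5CH2 → C:7 H:7
  CH2 → C:1 H:2
  CH2 → C:1 H:2
  CH2 → C:1 H:2
  CH2COOCH3 → C:3 H:5 O:2
Element totals:
  C: 13
  H: 18
  O: 2

C13H18O2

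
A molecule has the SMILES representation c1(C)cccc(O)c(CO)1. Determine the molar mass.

138.17 g/mol

Atom tally by fragment:
  benzene ring core → C:6 H:6
  (− 3 ring H displaced by substituents)
  + CH3 → C:1 H:3
  + OH → O:1 H:1
  + CH2OH → C:1 H:3 O:1
Element totals:
  C: 8
  H: 10
  O: 2
Molecular formula: C8H10O2.
  M = 8(12.011) + 10(1.008) + 2(15.999)
    = 96.088 + 10.080 + 31.998 = 138.166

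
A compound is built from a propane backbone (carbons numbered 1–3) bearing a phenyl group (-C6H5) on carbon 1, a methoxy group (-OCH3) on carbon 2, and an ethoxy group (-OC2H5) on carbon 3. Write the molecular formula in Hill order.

C12H18O2

Atom tally by fragment:
  C6H5CH2 → C:7 H:7
  CH(OCH3) → C:2 H:4 O:1
  CH2OC2H5 → C:3 H:7 O:1
Element totals:
  C: 12
  H: 18
  O: 2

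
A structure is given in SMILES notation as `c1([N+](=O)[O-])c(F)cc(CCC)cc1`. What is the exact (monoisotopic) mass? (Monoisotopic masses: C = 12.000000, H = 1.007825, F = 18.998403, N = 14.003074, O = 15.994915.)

183.0696

Atom tally by fragment:
  benzene ring core → C:6 H:6
  (− 3 ring H displaced by substituents)
  + NO2 → N:1 O:2
  + F → F:1
  + CH2CH2CH3 → C:3 H:7
Element totals:
  C: 9
  H: 10
  F: 1
  N: 1
  O: 2
Molecular formula: C9H10FNO2.
  M = 9(12.0) + 10(1.007825) + 18.998403 + 14.003074 + 2(15.994915)
    = 108.000000 + 10.078250 + 18.998403 + 14.003074 + 31.989830 = 183.069557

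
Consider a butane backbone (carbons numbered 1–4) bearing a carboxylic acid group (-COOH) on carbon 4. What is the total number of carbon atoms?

5

Atom tally by fragment:
  CH3 → C:1 H:3
  CH2 → C:1 H:2
  CH2 → C:1 H:2
  CH2COOH → C:2 H:3 O:2
Element totals:
  C: 5
  H: 10
  O: 2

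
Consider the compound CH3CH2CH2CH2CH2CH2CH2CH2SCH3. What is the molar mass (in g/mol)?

160.32 g/mol

Element totals:
  C: 9
  H: 20
  S: 1
Molecular formula: C9H20S.
  M = 9(12.011) + 20(1.008) + 32.06
    = 108.099 + 20.160 + 32.060 = 160.319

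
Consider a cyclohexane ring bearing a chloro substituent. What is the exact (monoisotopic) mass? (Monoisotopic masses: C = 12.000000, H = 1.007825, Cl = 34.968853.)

Atom tally by fragment:
  cyclohexane ring core → C:6 H:12
  (− 1 ring H displaced by substituents)
  + Cl → Cl:1
Element totals:
  C: 6
  H: 11
  Cl: 1
Molecular formula: C6H11Cl.
  M = 6(12.0) + 11(1.007825) + 34.968853
    = 72.000000 + 11.086075 + 34.968853 = 118.054928

118.0549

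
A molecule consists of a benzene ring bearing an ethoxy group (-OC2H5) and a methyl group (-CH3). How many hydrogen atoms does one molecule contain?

12

Atom tally by fragment:
  benzene ring core → C:6 H:6
  (− 2 ring H displaced by substituents)
  + OC2H5 → C:2 H:5 O:1
  + CH3 → C:1 H:3
Element totals:
  C: 9
  H: 12
  O: 1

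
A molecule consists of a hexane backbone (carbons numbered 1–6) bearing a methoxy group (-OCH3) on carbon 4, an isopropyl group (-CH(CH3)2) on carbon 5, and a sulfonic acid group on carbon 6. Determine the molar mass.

238.34 g/mol

Atom tally by fragment:
  CH3 → C:1 H:3
  CH2 → C:1 H:2
  CH2 → C:1 H:2
  CH(OCH3) → C:2 H:4 O:1
  CH(CH(CH3)2) → C:4 H:8
  CH2SO3H → C:1 H:3 S:1 O:3
Element totals:
  C: 10
  H: 22
  O: 4
  S: 1
Molecular formula: C10H22O4S.
  M = 10(12.011) + 22(1.008) + 4(15.999) + 32.06
    = 120.110 + 22.176 + 63.996 + 32.060 = 238.342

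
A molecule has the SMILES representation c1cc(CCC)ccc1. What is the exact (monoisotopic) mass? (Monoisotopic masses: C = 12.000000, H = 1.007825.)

120.0939

Atom tally by fragment:
  benzene ring core → C:6 H:6
  (− 1 ring H displaced by substituents)
  + CH2CH2CH3 → C:3 H:7
Element totals:
  C: 9
  H: 12
Molecular formula: C9H12.
  M = 9(12.0) + 12(1.007825)
    = 108.000000 + 12.093900 = 120.093900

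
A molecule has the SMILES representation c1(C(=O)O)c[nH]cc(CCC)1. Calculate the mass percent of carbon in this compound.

Atom tally by fragment:
  pyrrole ring core → C:4 H:5 N:1
  (− 2 ring H displaced by substituents)
  + COOH → C:1 H:1 O:2
  + CH2CH2CH3 → C:3 H:7
Element totals:
  C: 8
  H: 11
  N: 1
  O: 2
Molecular formula: C8H11NO2.
Molar mass = 153.181 g/mol.
Mass from C: 8 × 12.011 = 96.088 g/mol.
%C = 96.088 / 153.181 × 100 = 62.73%.

62.73%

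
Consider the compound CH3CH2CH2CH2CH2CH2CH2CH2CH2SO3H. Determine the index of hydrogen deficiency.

Element totals:
  C: 9
  H: 20
  O: 3
  S: 1
Molecular formula: C9H20O3S.
DoU = (2C + 2 + N − H − X) / 2 = (2·9 + 2 + 0 − 20 − 0) / 2 = 0.

0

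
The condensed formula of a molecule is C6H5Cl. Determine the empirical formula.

C6H5Cl

Atom tally by fragment:
  benzene ring core → C:6 H:6
  (− 1 ring H displaced by substituents)
  + Cl → Cl:1
Element totals:
  C: 6
  H: 5
  Cl: 1
Molecular formula: C6H5Cl.
gcd of subscripts (6, 1, 5) = 1, so the empirical formula equals the molecular formula.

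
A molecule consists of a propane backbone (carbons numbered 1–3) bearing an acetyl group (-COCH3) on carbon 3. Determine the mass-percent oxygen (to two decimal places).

Atom tally by fragment:
  CH3 → C:1 H:3
  CH2 → C:1 H:2
  CH2COCH3 → C:3 H:5 O:1
Element totals:
  C: 5
  H: 10
  O: 1
Molecular formula: C5H10O.
Molar mass = 86.134 g/mol.
Mass from O: 1 × 15.999 = 15.999 g/mol.
%O = 15.999 / 86.134 × 100 = 18.57%.

18.57%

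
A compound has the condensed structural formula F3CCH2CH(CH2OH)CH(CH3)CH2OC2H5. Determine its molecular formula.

Element totals:
  C: 9
  H: 17
  F: 3
  O: 2

C9H17F3O2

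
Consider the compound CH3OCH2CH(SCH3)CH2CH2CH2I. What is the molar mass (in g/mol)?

274.16 g/mol

Atom tally by fragment:
  CH3OCH2 → C:2 H:5 O:1
  CH(SCH3) → C:2 H:4 S:1
  CH2 → C:1 H:2
  CH2 → C:1 H:2
  CH2I → C:1 H:2 I:1
Element totals:
  C: 7
  H: 15
  I: 1
  O: 1
  S: 1
Molecular formula: C7H15IOS.
  M = 7(12.011) + 15(1.008) + 126.904 + 15.999 + 32.06
    = 84.077 + 15.120 + 126.904 + 15.999 + 32.060 = 274.160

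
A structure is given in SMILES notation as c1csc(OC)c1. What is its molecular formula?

C5H6OS

Atom tally by fragment:
  thiophene ring core → C:4 H:4 S:1
  (− 1 ring H displaced by substituents)
  + OCH3 → C:1 H:3 O:1
Element totals:
  C: 5
  H: 6
  O: 1
  S: 1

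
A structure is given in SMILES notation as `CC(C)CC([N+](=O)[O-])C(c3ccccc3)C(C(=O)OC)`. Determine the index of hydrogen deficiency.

Atom tally by fragment:
  CH3 → C:1 H:3
  CH(CH3) → C:2 H:4
  CH2 → C:1 H:2
  CH(NO2) → C:1 H:1 N:1 O:2
  CH(C6H5) → C:7 H:6
  CH2COOCH3 → C:3 H:5 O:2
Element totals:
  C: 15
  H: 21
  N: 1
  O: 4
Molecular formula: C15H21NO4.
DoU = (2C + 2 + N − H − X) / 2 = (2·15 + 2 + 1 − 21 − 0) / 2 = 6.

6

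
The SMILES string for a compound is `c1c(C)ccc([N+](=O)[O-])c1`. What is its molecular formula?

C7H7NO2

Atom tally by fragment:
  benzene ring core → C:6 H:6
  (− 2 ring H displaced by substituents)
  + CH3 → C:1 H:3
  + NO2 → N:1 O:2
Element totals:
  C: 7
  H: 7
  N: 1
  O: 2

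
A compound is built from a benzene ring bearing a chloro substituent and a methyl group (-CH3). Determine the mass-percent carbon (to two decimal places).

66.42%

Atom tally by fragment:
  benzene ring core → C:6 H:6
  (− 2 ring H displaced by substituents)
  + Cl → Cl:1
  + CH3 → C:1 H:3
Element totals:
  C: 7
  H: 7
  Cl: 1
Molecular formula: C7H7Cl.
Molar mass = 126.583 g/mol.
Mass from C: 7 × 12.011 = 84.077 g/mol.
%C = 84.077 / 126.583 × 100 = 66.42%.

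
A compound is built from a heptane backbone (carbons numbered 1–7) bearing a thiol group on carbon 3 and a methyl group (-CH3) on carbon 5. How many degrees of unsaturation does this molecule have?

Atom tally by fragment:
  CH3 → C:1 H:3
  CH2 → C:1 H:2
  CH(SH) → C:1 H:2 S:1
  CH2 → C:1 H:2
  CH(CH3) → C:2 H:4
  CH2 → C:1 H:2
  CH3 → C:1 H:3
Element totals:
  C: 8
  H: 18
  S: 1
Molecular formula: C8H18S.
DoU = (2C + 2 + N − H − X) / 2 = (2·8 + 2 + 0 − 18 − 0) / 2 = 0.

0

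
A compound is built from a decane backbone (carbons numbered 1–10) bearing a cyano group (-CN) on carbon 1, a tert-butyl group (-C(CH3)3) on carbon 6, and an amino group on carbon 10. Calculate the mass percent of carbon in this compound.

Atom tally by fragment:
  NCCH2 → C:2 H:2 N:1
  CH2 → C:1 H:2
  CH2 → C:1 H:2
  CH2 → C:1 H:2
  CH2 → C:1 H:2
  CH(C(CH3)3) → C:5 H:10
  CH2 → C:1 H:2
  CH2 → C:1 H:2
  CH2 → C:1 H:2
  CH2NH2 → C:1 H:4 N:1
Element totals:
  C: 15
  H: 30
  N: 2
Molecular formula: C15H30N2.
Molar mass = 238.419 g/mol.
Mass from C: 15 × 12.011 = 180.165 g/mol.
%C = 180.165 / 238.419 × 100 = 75.57%.

75.57%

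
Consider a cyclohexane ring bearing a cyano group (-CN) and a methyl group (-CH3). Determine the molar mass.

123.20 g/mol

Atom tally by fragment:
  cyclohexane ring core → C:6 H:12
  (− 2 ring H displaced by substituents)
  + CN → C:1 N:1
  + CH3 → C:1 H:3
Element totals:
  C: 8
  H: 13
  N: 1
Molecular formula: C8H13N.
  M = 8(12.011) + 13(1.008) + 14.007
    = 96.088 + 13.104 + 14.007 = 123.199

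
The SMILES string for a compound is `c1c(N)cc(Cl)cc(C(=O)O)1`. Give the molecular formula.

C7H6ClNO2

Atom tally by fragment:
  benzene ring core → C:6 H:6
  (− 3 ring H displaced by substituents)
  + NH2 → N:1 H:2
  + Cl → Cl:1
  + COOH → C:1 H:1 O:2
Element totals:
  C: 7
  H: 6
  Cl: 1
  N: 1
  O: 2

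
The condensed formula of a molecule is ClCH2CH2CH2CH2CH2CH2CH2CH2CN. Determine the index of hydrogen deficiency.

Atom tally by fragment:
  ClCH2 → C:1 H:2 Cl:1
  CH2 → C:1 H:2
  CH2 → C:1 H:2
  CH2 → C:1 H:2
  CH2 → C:1 H:2
  CH2 → C:1 H:2
  CH2 → C:1 H:2
  CH2CN → C:2 H:2 N:1
Element totals:
  C: 9
  H: 16
  Cl: 1
  N: 1
Molecular formula: C9H16ClN.
DoU = (2C + 2 + N − H − X) / 2 = (2·9 + 2 + 1 − 16 − 1) / 2 = 2.

2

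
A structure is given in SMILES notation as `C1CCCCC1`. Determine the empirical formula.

CH2

Atom tally by fragment:
  cyclohexane ring core → C:6 H:12
Element totals:
  C: 6
  H: 12
Molecular formula: C6H12.
gcd of subscripts = 6; dividing each by 6:
  C: 6/6 = 1
  H: 12/6 = 2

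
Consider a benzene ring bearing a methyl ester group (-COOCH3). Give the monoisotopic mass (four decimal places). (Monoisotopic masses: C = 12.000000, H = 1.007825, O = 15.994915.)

136.0524

Atom tally by fragment:
  benzene ring core → C:6 H:6
  (− 1 ring H displaced by substituents)
  + COOCH3 → C:2 H:3 O:2
Element totals:
  C: 8
  H: 8
  O: 2
Molecular formula: C8H8O2.
  M = 8(12.0) + 8(1.007825) + 2(15.994915)
    = 96.000000 + 8.062600 + 31.989830 = 136.052430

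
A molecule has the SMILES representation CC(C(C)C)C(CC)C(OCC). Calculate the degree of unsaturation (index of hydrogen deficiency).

Atom tally by fragment:
  CH3 → C:1 H:3
  CH(CH(CH3)2) → C:4 H:8
  CH(C2H5) → C:3 H:6
  CH2OC2H5 → C:3 H:7 O:1
Element totals:
  C: 11
  H: 24
  O: 1
Molecular formula: C11H24O.
DoU = (2C + 2 + N − H − X) / 2 = (2·11 + 2 + 0 − 24 − 0) / 2 = 0.

0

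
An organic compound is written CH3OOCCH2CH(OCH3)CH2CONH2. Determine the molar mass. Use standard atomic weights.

Element totals:
  C: 7
  H: 13
  N: 1
  O: 4
Molecular formula: C7H13NO4.
  M = 7(12.011) + 13(1.008) + 14.007 + 4(15.999)
    = 84.077 + 13.104 + 14.007 + 63.996 = 175.184

175.18 g/mol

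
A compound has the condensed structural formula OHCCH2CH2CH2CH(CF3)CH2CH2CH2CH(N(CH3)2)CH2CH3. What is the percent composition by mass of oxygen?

5.69%

Atom tally by fragment:
  OHCCH2 → C:2 H:3 O:1
  CH2 → C:1 H:2
  CH2 → C:1 H:2
  CH(CF3) → C:2 H:1 F:3
  CH2 → C:1 H:2
  CH2 → C:1 H:2
  CH2 → C:1 H:2
  CH(N(CH3)2) → C:3 H:7 N:1
  CH2 → C:1 H:2
  CH3 → C:1 H:3
Element totals:
  C: 14
  H: 26
  F: 3
  N: 1
  O: 1
Molecular formula: C14H26F3NO.
Molar mass = 281.362 g/mol.
Mass from O: 1 × 15.999 = 15.999 g/mol.
%O = 15.999 / 281.362 × 100 = 5.69%.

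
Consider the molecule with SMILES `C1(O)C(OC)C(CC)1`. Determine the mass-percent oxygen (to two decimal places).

Atom tally by fragment:
  cyclopropane ring core → C:3 H:6
  (− 3 ring H displaced by substituents)
  + OH → O:1 H:1
  + OCH3 → C:1 H:3 O:1
  + C2H5 → C:2 H:5
Element totals:
  C: 6
  H: 12
  O: 2
Molecular formula: C6H12O2.
Molar mass = 116.160 g/mol.
Mass from O: 2 × 15.999 = 31.998 g/mol.
%O = 31.998 / 116.160 × 100 = 27.55%.

27.55%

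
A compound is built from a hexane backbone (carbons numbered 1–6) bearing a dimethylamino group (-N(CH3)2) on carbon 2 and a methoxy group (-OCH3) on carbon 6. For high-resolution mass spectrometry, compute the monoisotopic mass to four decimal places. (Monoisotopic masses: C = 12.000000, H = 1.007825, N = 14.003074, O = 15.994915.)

159.1623

Atom tally by fragment:
  CH3 → C:1 H:3
  CH(N(CH3)2) → C:3 H:7 N:1
  CH2 → C:1 H:2
  CH2 → C:1 H:2
  CH2 → C:1 H:2
  CH2OCH3 → C:2 H:5 O:1
Element totals:
  C: 9
  H: 21
  N: 1
  O: 1
Molecular formula: C9H21NO.
  M = 9(12.0) + 21(1.007825) + 14.003074 + 15.994915
    = 108.000000 + 21.164325 + 14.003074 + 15.994915 = 159.162314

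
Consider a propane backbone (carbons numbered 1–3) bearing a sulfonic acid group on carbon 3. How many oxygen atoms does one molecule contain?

Atom tally by fragment:
  CH3 → C:1 H:3
  CH2 → C:1 H:2
  CH2SO3H → C:1 H:3 S:1 O:3
Element totals:
  C: 3
  H: 8
  O: 3
  S: 1

3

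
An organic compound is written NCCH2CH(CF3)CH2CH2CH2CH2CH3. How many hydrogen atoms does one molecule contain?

Element totals:
  C: 9
  H: 14
  F: 3
  N: 1

14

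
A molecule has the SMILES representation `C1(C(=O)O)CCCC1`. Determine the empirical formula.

Atom tally by fragment:
  cyclopentane ring core → C:5 H:10
  (− 1 ring H displaced by substituents)
  + COOH → C:1 H:1 O:2
Element totals:
  C: 6
  H: 10
  O: 2
Molecular formula: C6H10O2.
gcd of subscripts = 2; dividing each by 2:
  C: 6/2 = 3
  H: 10/2 = 5
  O: 2/2 = 1

C3H5O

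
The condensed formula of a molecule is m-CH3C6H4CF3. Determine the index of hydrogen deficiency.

Atom tally by fragment:
  benzene ring core → C:6 H:6
  (− 2 ring H displaced by substituents)
  + CH3 → C:1 H:3
  + CF3 → C:1 F:3
Element totals:
  C: 8
  H: 7
  F: 3
Molecular formula: C8H7F3.
DoU = (2C + 2 + N − H − X) / 2 = (2·8 + 2 + 0 − 7 − 3) / 2 = 4.

4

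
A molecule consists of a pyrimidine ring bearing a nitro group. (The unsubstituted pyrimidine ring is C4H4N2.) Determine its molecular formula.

C4H3N3O2

Atom tally by fragment:
  pyrimidine ring core → C:4 H:4 N:2
  (− 1 ring H displaced by substituents)
  + NO2 → N:1 O:2
Element totals:
  C: 4
  H: 3
  N: 3
  O: 2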